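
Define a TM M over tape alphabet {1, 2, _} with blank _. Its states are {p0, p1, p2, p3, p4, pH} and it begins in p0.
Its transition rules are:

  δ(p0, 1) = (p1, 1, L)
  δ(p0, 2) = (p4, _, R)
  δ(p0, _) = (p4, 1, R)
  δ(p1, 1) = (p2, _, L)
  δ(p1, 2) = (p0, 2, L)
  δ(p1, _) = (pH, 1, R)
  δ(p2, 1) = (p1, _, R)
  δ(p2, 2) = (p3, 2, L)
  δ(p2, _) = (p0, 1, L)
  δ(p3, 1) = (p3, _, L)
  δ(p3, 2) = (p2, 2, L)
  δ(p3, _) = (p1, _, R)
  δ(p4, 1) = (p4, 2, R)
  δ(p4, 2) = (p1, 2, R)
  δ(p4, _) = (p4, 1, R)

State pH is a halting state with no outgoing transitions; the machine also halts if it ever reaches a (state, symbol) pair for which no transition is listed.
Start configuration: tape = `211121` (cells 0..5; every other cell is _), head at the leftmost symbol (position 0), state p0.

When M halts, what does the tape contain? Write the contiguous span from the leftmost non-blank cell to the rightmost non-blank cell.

12___21

p0 | _[2]11121_   read 2 → write _, move R, go to p4
p4 | __[1]1121_   read 1 → write 2, move R, go to p4
p4 | __2[1]121_   read 1 → write 2, move R, go to p4
p4 | __22[1]21_   read 1 → write 2, move R, go to p4
p4 | __222[2]1_   read 2 → write 2, move R, go to p1
p1 | __2222[1]_   read 1 → write _, move L, go to p2
p2 | __222[2]__   read 2 → write 2, move L, go to p3
p3 | __22[2]2__   read 2 → write 2, move L, go to p2
p2 | __2[2]22__   read 2 → write 2, move L, go to p3
p3 | __[2]222__   read 2 → write 2, move L, go to p2
p2 | _[_]2222__   read _ → write 1, move L, go to p0
p0 | [_]12222__   read _ → write 1, move R, go to p4
p4 | 1[1]2222__   read 1 → write 2, move R, go to p4
p4 | 12[2]222__   read 2 → write 2, move R, go to p1
p1 | 122[2]22__   read 2 → write 2, move L, go to p0
p0 | 12[2]222__   read 2 → write _, move R, go to p4
p4 | 12_[2]22__   read 2 → write 2, move R, go to p1
p1 | 12_2[2]2__   read 2 → write 2, move L, go to p0
p0 | 12_[2]22__   read 2 → write _, move R, go to p4
p4 | 12__[2]2__   read 2 → write 2, move R, go to p1
p1 | 12__2[2]__   read 2 → write 2, move L, go to p0
p0 | 12__[2]2__   read 2 → write _, move R, go to p4
p4 | 12___[2]__   read 2 → write 2, move R, go to p1
p1 | 12___2[_]_   read _ → write 1, move R, go to pH
pH | 12___21[_]
The non-blank tape span at halt is 12___21.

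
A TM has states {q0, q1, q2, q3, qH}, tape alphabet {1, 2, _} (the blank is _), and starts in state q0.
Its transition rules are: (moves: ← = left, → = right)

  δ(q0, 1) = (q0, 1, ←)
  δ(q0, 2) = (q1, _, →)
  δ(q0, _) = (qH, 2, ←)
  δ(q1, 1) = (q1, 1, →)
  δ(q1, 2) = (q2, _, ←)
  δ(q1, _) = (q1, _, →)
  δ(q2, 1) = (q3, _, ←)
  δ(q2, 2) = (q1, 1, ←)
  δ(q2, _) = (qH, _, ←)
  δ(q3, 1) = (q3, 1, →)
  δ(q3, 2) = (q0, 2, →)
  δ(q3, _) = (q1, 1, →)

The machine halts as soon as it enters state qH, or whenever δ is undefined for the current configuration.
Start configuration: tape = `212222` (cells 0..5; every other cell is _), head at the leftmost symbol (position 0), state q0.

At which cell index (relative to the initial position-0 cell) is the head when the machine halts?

state=q0 head=0 tape=[2]12222   (q0,2)→(q1,_,→)
state=q1 head=1 tape=_[1]2222   (q1,1)→(q1,1,→)
state=q1 head=2 tape=_1[2]222   (q1,2)→(q2,_,←)
state=q2 head=1 tape=_[1]_222   (q2,1)→(q3,_,←)
state=q3 head=0 tape=[_]__222   (q3,_)→(q1,1,→)
state=q1 head=1 tape=1[_]_222   (q1,_)→(q1,_,→)
state=q1 head=2 tape=1_[_]222   (q1,_)→(q1,_,→)
state=q1 head=3 tape=1__[2]22   (q1,2)→(q2,_,←)
state=q2 head=2 tape=1_[_]_22   (q2,_)→(qH,_,←)
state=qH head=1 tape=1[_]__22
At halt the head is at cell 1.

1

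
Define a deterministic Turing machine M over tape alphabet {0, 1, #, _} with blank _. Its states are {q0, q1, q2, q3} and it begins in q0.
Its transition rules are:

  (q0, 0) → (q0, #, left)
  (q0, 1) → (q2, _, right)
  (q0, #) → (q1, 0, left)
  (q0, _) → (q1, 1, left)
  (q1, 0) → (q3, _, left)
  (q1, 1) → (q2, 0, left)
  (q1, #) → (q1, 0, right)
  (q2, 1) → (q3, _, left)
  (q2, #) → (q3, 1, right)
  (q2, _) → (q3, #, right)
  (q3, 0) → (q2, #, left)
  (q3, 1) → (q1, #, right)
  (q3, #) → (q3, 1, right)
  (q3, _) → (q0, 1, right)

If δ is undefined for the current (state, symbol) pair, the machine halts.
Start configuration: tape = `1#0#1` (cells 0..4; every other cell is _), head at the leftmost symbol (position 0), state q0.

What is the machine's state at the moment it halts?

q0 | _[1]#0#1   read 1 → write _, move right, go to q2
q2 | __[#]0#1   read # → write 1, move right, go to q3
q3 | __1[0]#1   read 0 → write #, move left, go to q2
q2 | __[1]##1   read 1 → write _, move left, go to q3
q3 | _[_]_##1   read _ → write 1, move right, go to q0
q0 | _1[_]##1   read _ → write 1, move left, go to q1
q1 | _[1]1##1   read 1 → write 0, move left, go to q2
q2 | [_]01##1   read _ → write #, move right, go to q3
q3 | #[0]1##1   read 0 → write #, move left, go to q2
q2 | [#]#1##1   read # → write 1, move right, go to q3
q3 | 1[#]1##1   read # → write 1, move right, go to q3
q3 | 11[1]##1   read 1 → write #, move right, go to q1
q1 | 11#[#]#1   read # → write 0, move right, go to q1
q1 | 11#0[#]1   read # → write 0, move right, go to q1
q1 | 11#00[1]   read 1 → write 0, move left, go to q2
q2 | 11#0[0]0
No transition is defined for (q2, 0); M halts in state q2.

q2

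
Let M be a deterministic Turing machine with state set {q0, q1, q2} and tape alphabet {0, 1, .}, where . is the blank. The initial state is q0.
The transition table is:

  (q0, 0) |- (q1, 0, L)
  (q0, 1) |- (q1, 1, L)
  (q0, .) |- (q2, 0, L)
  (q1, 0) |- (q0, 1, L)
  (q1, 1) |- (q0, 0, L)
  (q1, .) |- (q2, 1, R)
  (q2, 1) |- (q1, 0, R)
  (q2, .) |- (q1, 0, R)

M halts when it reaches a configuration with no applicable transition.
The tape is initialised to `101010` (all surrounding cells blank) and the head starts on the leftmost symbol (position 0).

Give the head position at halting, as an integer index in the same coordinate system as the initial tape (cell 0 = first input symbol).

q0 | ....[1]01010   read 1 → write 1, move L, go to q1
q1 | ...[.]101010   read . → write 1, move R, go to q2
q2 | ...1[1]01010   read 1 → write 0, move R, go to q1
q1 | ...10[0]1010   read 0 → write 1, move L, go to q0
q0 | ...1[0]11010   read 0 → write 0, move L, go to q1
q1 | ...[1]011010   read 1 → write 0, move L, go to q0
q0 | ..[.]0011010   read . → write 0, move L, go to q2
q2 | .[.]00011010   read . → write 0, move R, go to q1
q1 | .0[0]0011010   read 0 → write 1, move L, go to q0
q0 | .[0]10011010   read 0 → write 0, move L, go to q1
q1 | [.]010011010   read . → write 1, move R, go to q2
q2 | 1[0]10011010
At halt the head is at cell -3.

-3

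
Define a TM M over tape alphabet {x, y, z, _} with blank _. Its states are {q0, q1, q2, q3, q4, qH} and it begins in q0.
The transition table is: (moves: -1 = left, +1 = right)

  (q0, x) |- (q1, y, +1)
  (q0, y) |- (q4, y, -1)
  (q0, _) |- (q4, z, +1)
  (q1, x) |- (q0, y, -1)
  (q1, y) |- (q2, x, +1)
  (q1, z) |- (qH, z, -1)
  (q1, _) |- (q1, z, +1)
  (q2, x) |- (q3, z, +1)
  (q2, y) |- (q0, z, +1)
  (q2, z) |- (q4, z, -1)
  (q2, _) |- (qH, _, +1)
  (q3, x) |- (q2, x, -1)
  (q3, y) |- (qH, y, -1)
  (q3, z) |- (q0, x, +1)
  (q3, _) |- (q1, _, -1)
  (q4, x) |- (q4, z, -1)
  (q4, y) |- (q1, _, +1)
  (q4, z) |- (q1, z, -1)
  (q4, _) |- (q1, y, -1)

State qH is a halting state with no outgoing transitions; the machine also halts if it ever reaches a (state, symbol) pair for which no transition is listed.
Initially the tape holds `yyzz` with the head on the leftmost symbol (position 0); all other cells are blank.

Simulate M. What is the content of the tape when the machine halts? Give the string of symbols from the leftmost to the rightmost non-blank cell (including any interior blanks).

zyzyzz

state=q0 head=0 tape=__[y]yzz   (q0,y)→(q4,y,-1)
state=q4 head=-1 tape=_[_]yyzz   (q4,_)→(q1,y,-1)
state=q1 head=-2 tape=[_]yyyzz   (q1,_)→(q1,z,+1)
state=q1 head=-1 tape=z[y]yyzz   (q1,y)→(q2,x,+1)
state=q2 head=0 tape=zx[y]yzz   (q2,y)→(q0,z,+1)
state=q0 head=1 tape=zxz[y]zz   (q0,y)→(q4,y,-1)
state=q4 head=0 tape=zx[z]yzz   (q4,z)→(q1,z,-1)
state=q1 head=-1 tape=z[x]zyzz   (q1,x)→(q0,y,-1)
state=q0 head=-2 tape=[z]yzyzz
The non-blank tape span at halt is zyzyzz.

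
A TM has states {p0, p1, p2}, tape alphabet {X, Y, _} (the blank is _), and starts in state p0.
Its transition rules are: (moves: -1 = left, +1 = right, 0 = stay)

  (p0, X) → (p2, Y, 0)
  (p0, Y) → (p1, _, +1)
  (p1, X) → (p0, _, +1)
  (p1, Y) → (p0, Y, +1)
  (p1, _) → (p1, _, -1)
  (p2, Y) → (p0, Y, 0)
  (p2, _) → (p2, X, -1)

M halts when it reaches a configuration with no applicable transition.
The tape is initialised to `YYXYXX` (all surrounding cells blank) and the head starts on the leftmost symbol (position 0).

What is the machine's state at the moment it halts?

p0

state=p0 head=0 tape=[Y]YXYXX_   (p0,Y)→(p1,_,+1)
state=p1 head=1 tape=_[Y]XYXX_   (p1,Y)→(p0,Y,+1)
state=p0 head=2 tape=_Y[X]YXX_   (p0,X)→(p2,Y,0)
state=p2 head=2 tape=_Y[Y]YXX_   (p2,Y)→(p0,Y,0)
state=p0 head=2 tape=_Y[Y]YXX_   (p0,Y)→(p1,_,+1)
state=p1 head=3 tape=_Y_[Y]XX_   (p1,Y)→(p0,Y,+1)
state=p0 head=4 tape=_Y_Y[X]X_   (p0,X)→(p2,Y,0)
state=p2 head=4 tape=_Y_Y[Y]X_   (p2,Y)→(p0,Y,0)
state=p0 head=4 tape=_Y_Y[Y]X_   (p0,Y)→(p1,_,+1)
state=p1 head=5 tape=_Y_Y_[X]_   (p1,X)→(p0,_,+1)
state=p0 head=6 tape=_Y_Y__[_]
No transition is defined for (p0, _); M halts in state p0.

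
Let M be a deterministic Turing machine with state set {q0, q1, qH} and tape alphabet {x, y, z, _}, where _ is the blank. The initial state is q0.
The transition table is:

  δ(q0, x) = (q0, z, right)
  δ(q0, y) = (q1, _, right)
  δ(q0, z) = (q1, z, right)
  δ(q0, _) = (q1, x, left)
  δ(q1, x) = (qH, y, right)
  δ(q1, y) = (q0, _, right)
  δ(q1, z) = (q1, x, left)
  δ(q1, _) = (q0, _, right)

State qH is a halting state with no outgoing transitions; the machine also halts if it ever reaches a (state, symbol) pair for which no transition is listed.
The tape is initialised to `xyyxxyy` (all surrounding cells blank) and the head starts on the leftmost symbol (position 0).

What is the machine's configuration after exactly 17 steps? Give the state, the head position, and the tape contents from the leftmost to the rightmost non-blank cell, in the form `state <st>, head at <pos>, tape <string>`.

state q1, head at 7, tape z__zz__zxx

q0 | [x]yyxxyy___   read x → write z, move right, go to q0
q0 | z[y]yxxyy___   read y → write _, move right, go to q1
q1 | z_[y]xxyy___   read y → write _, move right, go to q0
q0 | z__[x]xyy___   read x → write z, move right, go to q0
q0 | z__z[x]yy___   read x → write z, move right, go to q0
q0 | z__zz[y]y___   read y → write _, move right, go to q1
q1 | z__zz_[y]___   read y → write _, move right, go to q0
q0 | z__zz__[_]__   read _ → write x, move left, go to q1
q1 | z__zz_[_]x__   read _ → write _, move right, go to q0
q0 | z__zz__[x]__   read x → write z, move right, go to q0
q0 | z__zz__z[_]_   read _ → write x, move left, go to q1
q1 | z__zz__[z]x_   read z → write x, move left, go to q1
q1 | z__zz_[_]xx_   read _ → write _, move right, go to q0
q0 | z__zz__[x]x_   read x → write z, move right, go to q0
q0 | z__zz__z[x]_   read x → write z, move right, go to q0
q0 | z__zz__zz[_]   read _ → write x, move left, go to q1
q1 | z__zz__z[z]x   read z → write x, move left, go to q1
q1 | z__zz__[z]xx
After 17 steps: state q1, head at 7, tape z__zz__zxx.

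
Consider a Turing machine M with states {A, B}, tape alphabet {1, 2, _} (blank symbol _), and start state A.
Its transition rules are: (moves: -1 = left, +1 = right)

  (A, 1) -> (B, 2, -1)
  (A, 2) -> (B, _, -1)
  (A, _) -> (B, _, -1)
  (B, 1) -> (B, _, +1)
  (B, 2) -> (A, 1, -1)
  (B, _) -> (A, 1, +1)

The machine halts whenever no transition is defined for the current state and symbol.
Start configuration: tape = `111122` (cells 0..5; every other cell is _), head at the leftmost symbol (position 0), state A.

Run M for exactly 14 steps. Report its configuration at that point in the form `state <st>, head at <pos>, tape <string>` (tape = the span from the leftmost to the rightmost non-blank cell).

state B, head at 0, tape 121122

A | _[1]11122   read 1 → write 2, move -1, go to B
B | [_]211122   read _ → write 1, move +1, go to A
A | 1[2]11122   read 2 → write _, move -1, go to B
B | [1]_11122   read 1 → write _, move +1, go to B
B | _[_]11122   read _ → write 1, move +1, go to A
A | _1[1]1122   read 1 → write 2, move -1, go to B
B | _[1]21122   read 1 → write _, move +1, go to B
B | __[2]1122   read 2 → write 1, move -1, go to A
A | _[_]11122   read _ → write _, move -1, go to B
B | [_]_11122   read _ → write 1, move +1, go to A
A | 1[_]11122   read _ → write _, move -1, go to B
B | [1]_11122   read 1 → write _, move +1, go to B
B | _[_]11122   read _ → write 1, move +1, go to A
A | _1[1]1122   read 1 → write 2, move -1, go to B
B | _[1]21122
After 14 steps: state B, head at 0, tape 121122.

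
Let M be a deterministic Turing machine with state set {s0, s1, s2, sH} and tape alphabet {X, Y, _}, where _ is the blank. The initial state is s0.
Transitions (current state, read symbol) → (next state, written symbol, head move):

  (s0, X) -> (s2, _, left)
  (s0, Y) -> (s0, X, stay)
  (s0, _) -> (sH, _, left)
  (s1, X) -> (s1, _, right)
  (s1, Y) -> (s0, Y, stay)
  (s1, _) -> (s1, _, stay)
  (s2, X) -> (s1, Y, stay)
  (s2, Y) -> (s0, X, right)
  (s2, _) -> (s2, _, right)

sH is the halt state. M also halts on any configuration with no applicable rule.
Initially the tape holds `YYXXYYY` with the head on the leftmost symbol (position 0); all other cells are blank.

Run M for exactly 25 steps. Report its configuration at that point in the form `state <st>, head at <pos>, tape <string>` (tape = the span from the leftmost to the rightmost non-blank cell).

state s0, head at 4, tape X_Y

s0 | _[Y]YXXYYY   read Y → write X, move stay, go to s0
s0 | _[X]YXXYYY   read X → write _, move left, go to s2
s2 | [_]_YXXYYY   read _ → write _, move right, go to s2
s2 | _[_]YXXYYY   read _ → write _, move right, go to s2
s2 | __[Y]XXYYY   read Y → write X, move right, go to s0
s0 | __X[X]XYYY   read X → write _, move left, go to s2
s2 | __[X]_XYYY   read X → write Y, move stay, go to s1
s1 | __[Y]_XYYY   read Y → write Y, move stay, go to s0
s0 | __[Y]_XYYY   read Y → write X, move stay, go to s0
s0 | __[X]_XYYY   read X → write _, move left, go to s2
s2 | _[_]__XYYY   read _ → write _, move right, go to s2
s2 | __[_]_XYYY   read _ → write _, move right, go to s2
s2 | ___[_]XYYY   read _ → write _, move right, go to s2
s2 | ____[X]YYY   read X → write Y, move stay, go to s1
s1 | ____[Y]YYY   read Y → write Y, move stay, go to s0
s0 | ____[Y]YYY   read Y → write X, move stay, go to s0
s0 | ____[X]YYY   read X → write _, move left, go to s2
s2 | ___[_]_YYY   read _ → write _, move right, go to s2
s2 | ____[_]YYY   read _ → write _, move right, go to s2
s2 | _____[Y]YY   read Y → write X, move right, go to s0
s0 | _____X[Y]Y   read Y → write X, move stay, go to s0
s0 | _____X[X]Y   read X → write _, move left, go to s2
s2 | _____[X]_Y   read X → write Y, move stay, go to s1
s1 | _____[Y]_Y   read Y → write Y, move stay, go to s0
s0 | _____[Y]_Y   read Y → write X, move stay, go to s0
s0 | _____[X]_Y
After 25 steps: state s0, head at 4, tape X_Y.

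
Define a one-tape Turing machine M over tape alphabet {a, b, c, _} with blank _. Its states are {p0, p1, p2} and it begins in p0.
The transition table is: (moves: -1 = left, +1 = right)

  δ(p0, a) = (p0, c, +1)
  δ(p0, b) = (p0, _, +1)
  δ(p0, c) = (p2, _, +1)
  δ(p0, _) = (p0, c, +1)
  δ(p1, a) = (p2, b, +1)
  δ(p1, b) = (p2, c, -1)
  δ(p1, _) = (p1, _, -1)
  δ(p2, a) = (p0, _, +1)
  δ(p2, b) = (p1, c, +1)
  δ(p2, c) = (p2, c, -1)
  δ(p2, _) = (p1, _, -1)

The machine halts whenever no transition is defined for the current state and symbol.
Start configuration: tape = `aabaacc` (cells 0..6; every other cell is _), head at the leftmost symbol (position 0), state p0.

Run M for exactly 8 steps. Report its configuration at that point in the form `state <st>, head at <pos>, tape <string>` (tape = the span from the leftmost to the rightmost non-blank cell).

p0 | [a]abaacc   read a → write c, move +1, go to p0
p0 | c[a]baacc   read a → write c, move +1, go to p0
p0 | cc[b]aacc   read b → write _, move +1, go to p0
p0 | cc_[a]acc   read a → write c, move +1, go to p0
p0 | cc_c[a]cc   read a → write c, move +1, go to p0
p0 | cc_cc[c]c   read c → write _, move +1, go to p2
p2 | cc_cc_[c]   read c → write c, move -1, go to p2
p2 | cc_cc[_]c   read _ → write _, move -1, go to p1
p1 | cc_c[c]_c
After 8 steps: state p1, head at 4, tape cc_cc_c.

state p1, head at 4, tape cc_cc_c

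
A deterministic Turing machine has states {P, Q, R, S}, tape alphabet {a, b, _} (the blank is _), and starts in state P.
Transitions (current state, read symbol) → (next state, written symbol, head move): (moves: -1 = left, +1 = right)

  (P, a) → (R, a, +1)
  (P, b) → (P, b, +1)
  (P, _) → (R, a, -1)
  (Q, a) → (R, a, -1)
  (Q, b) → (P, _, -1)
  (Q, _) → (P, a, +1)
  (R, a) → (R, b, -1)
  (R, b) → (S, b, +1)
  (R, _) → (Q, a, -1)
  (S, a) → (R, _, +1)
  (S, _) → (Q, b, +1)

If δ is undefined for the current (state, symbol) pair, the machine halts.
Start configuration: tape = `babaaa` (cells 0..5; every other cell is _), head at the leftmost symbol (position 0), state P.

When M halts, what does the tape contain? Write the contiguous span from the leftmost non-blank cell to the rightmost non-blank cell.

aabbb_ababa

P | _____[b]abaaa   read b → write b, move +1, go to P
P | _____b[a]baaa   read a → write a, move +1, go to R
R | _____ba[b]aaa   read b → write b, move +1, go to S
S | _____bab[a]aa   read a → write _, move +1, go to R
R | _____bab_[a]a   read a → write b, move -1, go to R
R | _____bab[_]ba   read _ → write a, move -1, go to Q
Q | _____ba[b]aba   read b → write _, move -1, go to P
P | _____b[a]_aba   read a → write a, move +1, go to R
R | _____ba[_]aba   read _ → write a, move -1, go to Q
Q | _____b[a]aaba   read a → write a, move -1, go to R
R | _____[b]aaaba   read b → write b, move +1, go to S
S | _____b[a]aaba   read a → write _, move +1, go to R
R | _____b_[a]aba   read a → write b, move -1, go to R
R | _____b[_]baba   read _ → write a, move -1, go to Q
Q | _____[b]ababa   read b → write _, move -1, go to P
P | ____[_]_ababa   read _ → write a, move -1, go to R
R | ___[_]a_ababa   read _ → write a, move -1, go to Q
Q | __[_]aa_ababa   read _ → write a, move +1, go to P
P | __a[a]a_ababa   read a → write a, move +1, go to R
R | __aa[a]_ababa   read a → write b, move -1, go to R
R | __a[a]b_ababa   read a → write b, move -1, go to R
R | __[a]bb_ababa   read a → write b, move -1, go to R
R | _[_]bbb_ababa   read _ → write a, move -1, go to Q
Q | [_]abbb_ababa   read _ → write a, move +1, go to P
P | a[a]bbb_ababa   read a → write a, move +1, go to R
R | aa[b]bb_ababa   read b → write b, move +1, go to S
S | aab[b]b_ababa
The non-blank tape span at halt is aabbb_ababa.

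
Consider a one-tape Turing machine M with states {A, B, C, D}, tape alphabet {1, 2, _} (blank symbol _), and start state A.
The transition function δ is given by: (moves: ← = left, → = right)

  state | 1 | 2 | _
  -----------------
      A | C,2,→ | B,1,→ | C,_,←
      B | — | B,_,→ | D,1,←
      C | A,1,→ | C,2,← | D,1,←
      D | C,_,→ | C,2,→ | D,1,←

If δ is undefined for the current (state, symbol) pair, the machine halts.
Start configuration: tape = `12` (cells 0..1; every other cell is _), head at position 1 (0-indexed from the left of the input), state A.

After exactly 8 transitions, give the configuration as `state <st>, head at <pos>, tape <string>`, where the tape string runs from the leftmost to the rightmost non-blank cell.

state=A head=1 tape=1[2]__   (A,2)→(B,1,→)
state=B head=2 tape=11[_]_   (B,_)→(D,1,←)
state=D head=1 tape=1[1]1_   (D,1)→(C,_,→)
state=C head=2 tape=1_[1]_   (C,1)→(A,1,→)
state=A head=3 tape=1_1[_]   (A,_)→(C,_,←)
state=C head=2 tape=1_[1]_   (C,1)→(A,1,→)
state=A head=3 tape=1_1[_]   (A,_)→(C,_,←)
state=C head=2 tape=1_[1]_   (C,1)→(A,1,→)
state=A head=3 tape=1_1[_]
After 8 steps: state A, head at 3, tape 1_1.

state A, head at 3, tape 1_1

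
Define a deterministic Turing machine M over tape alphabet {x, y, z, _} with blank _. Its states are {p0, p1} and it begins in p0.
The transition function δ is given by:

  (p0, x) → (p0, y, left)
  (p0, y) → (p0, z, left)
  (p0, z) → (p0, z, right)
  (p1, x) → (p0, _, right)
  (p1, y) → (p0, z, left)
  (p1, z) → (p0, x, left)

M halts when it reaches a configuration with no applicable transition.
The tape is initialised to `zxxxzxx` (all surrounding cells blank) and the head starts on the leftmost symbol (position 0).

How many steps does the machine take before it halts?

27

p0 | [z]xxxzxx_   read z → write z, move right, go to p0
p0 | z[x]xxzxx_   read x → write y, move left, go to p0
p0 | [z]yxxzxx_   read z → write z, move right, go to p0
p0 | z[y]xxzxx_   read y → write z, move left, go to p0
p0 | [z]zxxzxx_   read z → write z, move right, go to p0
p0 | z[z]xxzxx_   read z → write z, move right, go to p0
p0 | zz[x]xzxx_   read x → write y, move left, go to p0
p0 | z[z]yxzxx_   read z → write z, move right, go to p0
p0 | zz[y]xzxx_   read y → write z, move left, go to p0
p0 | z[z]zxzxx_   read z → write z, move right, go to p0
p0 | zz[z]xzxx_   read z → write z, move right, go to p0
p0 | zzz[x]zxx_   read x → write y, move left, go to p0
p0 | zz[z]yzxx_   read z → write z, move right, go to p0
p0 | zzz[y]zxx_   read y → write z, move left, go to p0
p0 | zz[z]zzxx_   read z → write z, move right, go to p0
p0 | zzz[z]zxx_   read z → write z, move right, go to p0
p0 | zzzz[z]xx_   read z → write z, move right, go to p0
p0 | zzzzz[x]x_   read x → write y, move left, go to p0
p0 | zzzz[z]yx_   read z → write z, move right, go to p0
p0 | zzzzz[y]x_   read y → write z, move left, go to p0
p0 | zzzz[z]zx_   read z → write z, move right, go to p0
p0 | zzzzz[z]x_   read z → write z, move right, go to p0
p0 | zzzzzz[x]_   read x → write y, move left, go to p0
p0 | zzzzz[z]y_   read z → write z, move right, go to p0
p0 | zzzzzz[y]_   read y → write z, move left, go to p0
p0 | zzzzz[z]z_   read z → write z, move right, go to p0
p0 | zzzzzz[z]_   read z → write z, move right, go to p0
p0 | zzzzzzz[_]
M halts after 27 transitions.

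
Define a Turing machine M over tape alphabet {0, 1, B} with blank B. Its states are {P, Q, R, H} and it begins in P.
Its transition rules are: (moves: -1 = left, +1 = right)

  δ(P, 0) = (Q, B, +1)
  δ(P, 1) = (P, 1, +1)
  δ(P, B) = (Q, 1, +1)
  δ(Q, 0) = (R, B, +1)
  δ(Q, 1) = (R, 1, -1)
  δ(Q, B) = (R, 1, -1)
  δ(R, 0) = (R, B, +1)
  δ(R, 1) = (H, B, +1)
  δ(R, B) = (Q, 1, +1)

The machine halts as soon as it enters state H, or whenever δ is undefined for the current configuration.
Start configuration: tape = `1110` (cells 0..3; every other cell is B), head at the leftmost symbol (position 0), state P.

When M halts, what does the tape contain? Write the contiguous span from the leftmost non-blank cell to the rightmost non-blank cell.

P | [1]110B   read 1 → write 1, move +1, go to P
P | 1[1]10B   read 1 → write 1, move +1, go to P
P | 11[1]0B   read 1 → write 1, move +1, go to P
P | 111[0]B   read 0 → write B, move +1, go to Q
Q | 111B[B]   read B → write 1, move -1, go to R
R | 111[B]1   read B → write 1, move +1, go to Q
Q | 1111[1]   read 1 → write 1, move -1, go to R
R | 111[1]1   read 1 → write B, move +1, go to H
H | 111B[1]
The non-blank tape span at halt is 111B1.

111B1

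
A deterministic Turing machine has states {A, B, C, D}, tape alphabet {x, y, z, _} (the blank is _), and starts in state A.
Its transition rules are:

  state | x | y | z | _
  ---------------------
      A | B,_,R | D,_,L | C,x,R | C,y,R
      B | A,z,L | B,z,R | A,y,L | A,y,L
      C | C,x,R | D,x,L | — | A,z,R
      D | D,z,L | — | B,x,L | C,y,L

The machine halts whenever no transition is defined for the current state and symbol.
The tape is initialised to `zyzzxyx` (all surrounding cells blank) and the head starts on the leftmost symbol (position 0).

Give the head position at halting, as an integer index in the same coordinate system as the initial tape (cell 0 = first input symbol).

A | ____[z]yzzxyx   read z → write x, move R, go to C
C | ____x[y]zzxyx   read y → write x, move L, go to D
D | ____[x]xzzxyx   read x → write z, move L, go to D
D | ___[_]zxzzxyx   read _ → write y, move L, go to C
C | __[_]yzxzzxyx   read _ → write z, move R, go to A
A | __z[y]zxzzxyx   read y → write _, move L, go to D
D | __[z]_zxzzxyx   read z → write x, move L, go to B
B | _[_]x_zxzzxyx   read _ → write y, move L, go to A
A | [_]yx_zxzzxyx   read _ → write y, move R, go to C
C | y[y]x_zxzzxyx   read y → write x, move L, go to D
D | [y]xx_zxzzxyx
At halt the head is at cell -4.

-4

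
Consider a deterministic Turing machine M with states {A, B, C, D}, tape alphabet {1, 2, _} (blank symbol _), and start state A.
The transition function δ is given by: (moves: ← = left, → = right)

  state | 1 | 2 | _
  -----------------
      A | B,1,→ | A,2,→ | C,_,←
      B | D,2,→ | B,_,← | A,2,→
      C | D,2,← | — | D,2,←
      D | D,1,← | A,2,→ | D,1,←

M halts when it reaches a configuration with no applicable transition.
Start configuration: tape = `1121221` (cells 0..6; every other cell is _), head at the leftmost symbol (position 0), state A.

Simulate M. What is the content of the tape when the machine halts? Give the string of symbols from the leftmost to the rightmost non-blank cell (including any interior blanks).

122221212

state=A head=0 tape=[1]121221___   (A,1)→(B,1,→)
state=B head=1 tape=1[1]21221___   (B,1)→(D,2,→)
state=D head=2 tape=12[2]1221___   (D,2)→(A,2,→)
state=A head=3 tape=122[1]221___   (A,1)→(B,1,→)
state=B head=4 tape=1221[2]21___   (B,2)→(B,_,←)
state=B head=3 tape=122[1]_21___   (B,1)→(D,2,→)
state=D head=4 tape=1222[_]21___   (D,_)→(D,1,←)
state=D head=3 tape=122[2]121___   (D,2)→(A,2,→)
state=A head=4 tape=1222[1]21___   (A,1)→(B,1,→)
state=B head=5 tape=12221[2]1___   (B,2)→(B,_,←)
state=B head=4 tape=1222[1]_1___   (B,1)→(D,2,→)
state=D head=5 tape=12222[_]1___   (D,_)→(D,1,←)
state=D head=4 tape=1222[2]11___   (D,2)→(A,2,→)
state=A head=5 tape=12222[1]1___   (A,1)→(B,1,→)
state=B head=6 tape=122221[1]___   (B,1)→(D,2,→)
state=D head=7 tape=1222212[_]__   (D,_)→(D,1,←)
state=D head=6 tape=122221[2]1__   (D,2)→(A,2,→)
state=A head=7 tape=1222212[1]__   (A,1)→(B,1,→)
state=B head=8 tape=12222121[_]_   (B,_)→(A,2,→)
state=A head=9 tape=122221212[_]   (A,_)→(C,_,←)
state=C head=8 tape=12222121[2]_
The non-blank tape span at halt is 122221212.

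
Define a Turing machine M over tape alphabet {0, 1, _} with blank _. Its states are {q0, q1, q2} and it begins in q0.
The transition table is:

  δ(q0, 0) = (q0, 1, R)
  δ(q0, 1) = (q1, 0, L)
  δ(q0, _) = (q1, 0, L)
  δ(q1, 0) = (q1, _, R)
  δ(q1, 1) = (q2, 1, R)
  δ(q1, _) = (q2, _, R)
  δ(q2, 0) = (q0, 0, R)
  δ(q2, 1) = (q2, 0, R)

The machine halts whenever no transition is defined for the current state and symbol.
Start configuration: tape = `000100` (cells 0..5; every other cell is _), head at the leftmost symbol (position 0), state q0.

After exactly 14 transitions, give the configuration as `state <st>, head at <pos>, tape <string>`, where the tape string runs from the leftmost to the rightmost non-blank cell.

state q1, head at 8, tape 111011

state=q0 head=0 tape=[0]00100___   (q0,0)→(q0,1,R)
state=q0 head=1 tape=1[0]0100___   (q0,0)→(q0,1,R)
state=q0 head=2 tape=11[0]100___   (q0,0)→(q0,1,R)
state=q0 head=3 tape=111[1]00___   (q0,1)→(q1,0,L)
state=q1 head=2 tape=11[1]000___   (q1,1)→(q2,1,R)
state=q2 head=3 tape=111[0]00___   (q2,0)→(q0,0,R)
state=q0 head=4 tape=1110[0]0___   (q0,0)→(q0,1,R)
state=q0 head=5 tape=11101[0]___   (q0,0)→(q0,1,R)
state=q0 head=6 tape=111011[_]__   (q0,_)→(q1,0,L)
state=q1 head=5 tape=11101[1]0__   (q1,1)→(q2,1,R)
state=q2 head=6 tape=111011[0]__   (q2,0)→(q0,0,R)
state=q0 head=7 tape=1110110[_]_   (q0,_)→(q1,0,L)
state=q1 head=6 tape=111011[0]0_   (q1,0)→(q1,_,R)
state=q1 head=7 tape=111011_[0]_   (q1,0)→(q1,_,R)
state=q1 head=8 tape=111011__[_]
After 14 steps: state q1, head at 8, tape 111011.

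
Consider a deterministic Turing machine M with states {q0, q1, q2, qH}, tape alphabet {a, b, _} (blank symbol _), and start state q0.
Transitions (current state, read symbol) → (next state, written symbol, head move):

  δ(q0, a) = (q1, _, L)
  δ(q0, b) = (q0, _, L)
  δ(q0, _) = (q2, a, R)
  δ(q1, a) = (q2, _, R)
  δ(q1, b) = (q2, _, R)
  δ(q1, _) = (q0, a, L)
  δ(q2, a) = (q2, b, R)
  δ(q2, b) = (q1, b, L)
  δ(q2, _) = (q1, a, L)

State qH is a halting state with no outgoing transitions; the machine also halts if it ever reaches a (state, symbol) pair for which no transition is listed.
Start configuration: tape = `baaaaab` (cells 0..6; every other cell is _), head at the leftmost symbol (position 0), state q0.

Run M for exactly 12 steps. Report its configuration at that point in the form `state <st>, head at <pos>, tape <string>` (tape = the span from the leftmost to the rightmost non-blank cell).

state q2, head at 6, tape bbbbb_b

q0 | _[b]aaaaab   read b → write _, move L, go to q0
q0 | [_]_aaaaab   read _ → write a, move R, go to q2
q2 | a[_]aaaaab   read _ → write a, move L, go to q1
q1 | [a]aaaaaab   read a → write _, move R, go to q2
q2 | _[a]aaaaab   read a → write b, move R, go to q2
q2 | _b[a]aaaab   read a → write b, move R, go to q2
q2 | _bb[a]aaab   read a → write b, move R, go to q2
q2 | _bbb[a]aab   read a → write b, move R, go to q2
q2 | _bbbb[a]ab   read a → write b, move R, go to q2
q2 | _bbbbb[a]b   read a → write b, move R, go to q2
q2 | _bbbbbb[b]   read b → write b, move L, go to q1
q1 | _bbbbb[b]b   read b → write _, move R, go to q2
q2 | _bbbbb_[b]
After 12 steps: state q2, head at 6, tape bbbbb_b.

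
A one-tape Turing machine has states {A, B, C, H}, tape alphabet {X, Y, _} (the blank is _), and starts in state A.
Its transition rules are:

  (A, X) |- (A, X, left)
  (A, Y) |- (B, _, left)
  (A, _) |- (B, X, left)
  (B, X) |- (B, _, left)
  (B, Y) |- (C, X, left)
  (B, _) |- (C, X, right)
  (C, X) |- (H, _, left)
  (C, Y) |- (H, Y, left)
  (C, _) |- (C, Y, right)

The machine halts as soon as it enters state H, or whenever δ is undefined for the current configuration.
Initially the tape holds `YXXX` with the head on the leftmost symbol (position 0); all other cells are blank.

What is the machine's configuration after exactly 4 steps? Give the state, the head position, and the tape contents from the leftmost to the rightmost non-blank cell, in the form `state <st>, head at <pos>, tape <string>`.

state H, head at 0, tape XY_XX

state=A head=0 tape=_[Y]XXX   (A,Y)→(B,_,left)
state=B head=-1 tape=[_]_XXX   (B,_)→(C,X,right)
state=C head=0 tape=X[_]XXX   (C,_)→(C,Y,right)
state=C head=1 tape=XY[X]XX   (C,X)→(H,_,left)
state=H head=0 tape=X[Y]_XX
After 4 steps: state H, head at 0, tape XY_XX.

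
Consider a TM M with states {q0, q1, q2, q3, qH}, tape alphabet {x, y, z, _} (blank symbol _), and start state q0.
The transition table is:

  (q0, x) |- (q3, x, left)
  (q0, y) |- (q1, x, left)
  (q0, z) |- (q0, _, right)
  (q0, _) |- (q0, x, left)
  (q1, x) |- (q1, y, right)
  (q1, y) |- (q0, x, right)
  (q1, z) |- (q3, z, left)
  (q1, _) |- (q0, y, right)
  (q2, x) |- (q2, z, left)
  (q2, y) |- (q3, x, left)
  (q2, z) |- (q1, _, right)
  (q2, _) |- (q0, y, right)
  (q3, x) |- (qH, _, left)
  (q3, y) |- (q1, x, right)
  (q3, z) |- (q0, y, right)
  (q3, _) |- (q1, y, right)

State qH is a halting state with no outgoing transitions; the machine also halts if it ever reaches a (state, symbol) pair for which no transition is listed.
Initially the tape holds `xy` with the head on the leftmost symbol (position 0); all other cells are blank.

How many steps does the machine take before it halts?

state=q0 head=0 tape=_[x]y___   (q0,x)→(q3,x,left)
state=q3 head=-1 tape=[_]xy___   (q3,_)→(q1,y,right)
state=q1 head=0 tape=y[x]y___   (q1,x)→(q1,y,right)
state=q1 head=1 tape=yy[y]___   (q1,y)→(q0,x,right)
state=q0 head=2 tape=yyx[_]__   (q0,_)→(q0,x,left)
state=q0 head=1 tape=yy[x]x__   (q0,x)→(q3,x,left)
state=q3 head=0 tape=y[y]xx__   (q3,y)→(q1,x,right)
state=q1 head=1 tape=yx[x]x__   (q1,x)→(q1,y,right)
state=q1 head=2 tape=yxy[x]__   (q1,x)→(q1,y,right)
state=q1 head=3 tape=yxyy[_]_   (q1,_)→(q0,y,right)
state=q0 head=4 tape=yxyyy[_]   (q0,_)→(q0,x,left)
state=q0 head=3 tape=yxyy[y]x   (q0,y)→(q1,x,left)
state=q1 head=2 tape=yxy[y]xx   (q1,y)→(q0,x,right)
state=q0 head=3 tape=yxyx[x]x   (q0,x)→(q3,x,left)
state=q3 head=2 tape=yxy[x]xx   (q3,x)→(qH,_,left)
state=qH head=1 tape=yx[y]_xx
M halts after 15 transitions.

15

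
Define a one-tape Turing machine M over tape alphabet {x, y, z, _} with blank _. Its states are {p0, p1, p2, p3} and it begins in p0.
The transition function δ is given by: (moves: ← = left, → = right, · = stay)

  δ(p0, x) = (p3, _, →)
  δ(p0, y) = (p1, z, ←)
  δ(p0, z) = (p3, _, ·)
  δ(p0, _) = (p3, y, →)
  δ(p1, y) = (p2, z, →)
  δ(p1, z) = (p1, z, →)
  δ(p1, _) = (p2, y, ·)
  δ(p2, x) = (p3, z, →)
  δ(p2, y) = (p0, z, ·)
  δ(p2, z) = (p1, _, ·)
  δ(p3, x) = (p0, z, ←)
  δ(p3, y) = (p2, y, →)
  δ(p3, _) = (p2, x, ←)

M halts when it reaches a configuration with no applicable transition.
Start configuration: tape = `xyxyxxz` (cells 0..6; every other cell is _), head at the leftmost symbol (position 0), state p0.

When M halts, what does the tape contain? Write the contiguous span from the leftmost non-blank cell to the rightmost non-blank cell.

xxxxzz

p0 | [x]yxyxxz   read x → write _, move →, go to p3
p3 | _[y]xyxxz   read y → write y, move →, go to p2
p2 | _y[x]yxxz   read x → write z, move →, go to p3
p3 | _yz[y]xxz   read y → write y, move →, go to p2
p2 | _yzy[x]xz   read x → write z, move →, go to p3
p3 | _yzyz[x]z   read x → write z, move ←, go to p0
p0 | _yzy[z]zz   read z → write _, move ·, go to p3
p3 | _yzy[_]zz   read _ → write x, move ←, go to p2
p2 | _yz[y]xzz   read y → write z, move ·, go to p0
p0 | _yz[z]xzz   read z → write _, move ·, go to p3
p3 | _yz[_]xzz   read _ → write x, move ←, go to p2
p2 | _y[z]xxzz   read z → write _, move ·, go to p1
p1 | _y[_]xxzz   read _ → write y, move ·, go to p2
p2 | _y[y]xxzz   read y → write z, move ·, go to p0
p0 | _y[z]xxzz   read z → write _, move ·, go to p3
p3 | _y[_]xxzz   read _ → write x, move ←, go to p2
p2 | _[y]xxxzz   read y → write z, move ·, go to p0
p0 | _[z]xxxzz   read z → write _, move ·, go to p3
p3 | _[_]xxxzz   read _ → write x, move ←, go to p2
p2 | [_]xxxxzz
The non-blank tape span at halt is xxxxzz.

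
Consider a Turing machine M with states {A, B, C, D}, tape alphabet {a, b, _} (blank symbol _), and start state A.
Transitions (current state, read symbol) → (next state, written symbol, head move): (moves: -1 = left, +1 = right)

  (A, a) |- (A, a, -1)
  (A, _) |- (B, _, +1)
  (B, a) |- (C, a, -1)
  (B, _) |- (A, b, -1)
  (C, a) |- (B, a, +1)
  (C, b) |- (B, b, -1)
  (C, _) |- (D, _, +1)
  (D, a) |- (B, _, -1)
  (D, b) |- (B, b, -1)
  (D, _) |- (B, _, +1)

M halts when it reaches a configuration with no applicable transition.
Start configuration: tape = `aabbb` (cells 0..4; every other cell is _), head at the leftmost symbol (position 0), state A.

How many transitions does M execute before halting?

state=A head=0 tape=__[a]abbb   (A,a)→(A,a,-1)
state=A head=-1 tape=_[_]aabbb   (A,_)→(B,_,+1)
state=B head=0 tape=__[a]abbb   (B,a)→(C,a,-1)
state=C head=-1 tape=_[_]aabbb   (C,_)→(D,_,+1)
state=D head=0 tape=__[a]abbb   (D,a)→(B,_,-1)
state=B head=-1 tape=_[_]_abbb   (B,_)→(A,b,-1)
state=A head=-2 tape=[_]b_abbb   (A,_)→(B,_,+1)
state=B head=-1 tape=_[b]_abbb
M halts after 7 transitions.

7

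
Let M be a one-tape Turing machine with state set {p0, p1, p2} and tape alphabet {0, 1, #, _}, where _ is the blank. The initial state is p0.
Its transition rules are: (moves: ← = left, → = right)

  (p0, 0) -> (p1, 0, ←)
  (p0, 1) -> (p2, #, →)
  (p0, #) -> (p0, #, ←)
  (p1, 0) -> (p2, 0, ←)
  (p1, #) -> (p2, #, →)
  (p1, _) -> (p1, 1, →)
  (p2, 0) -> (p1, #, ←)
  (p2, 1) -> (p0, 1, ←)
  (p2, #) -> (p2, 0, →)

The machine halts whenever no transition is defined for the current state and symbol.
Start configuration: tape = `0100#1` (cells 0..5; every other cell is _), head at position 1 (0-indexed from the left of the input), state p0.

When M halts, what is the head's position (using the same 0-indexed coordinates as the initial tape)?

-2

p0 | __0[1]00#1   read 1 → write #, move →, go to p2
p2 | __0#[0]0#1   read 0 → write #, move ←, go to p1
p1 | __0[#]#0#1   read # → write #, move →, go to p2
p2 | __0#[#]0#1   read # → write 0, move →, go to p2
p2 | __0#0[0]#1   read 0 → write #, move ←, go to p1
p1 | __0#[0]##1   read 0 → write 0, move ←, go to p2
p2 | __0[#]0##1   read # → write 0, move →, go to p2
p2 | __00[0]##1   read 0 → write #, move ←, go to p1
p1 | __0[0]###1   read 0 → write 0, move ←, go to p2
p2 | __[0]0###1   read 0 → write #, move ←, go to p1
p1 | _[_]#0###1   read _ → write 1, move →, go to p1
p1 | _1[#]0###1   read # → write #, move →, go to p2
p2 | _1#[0]###1   read 0 → write #, move ←, go to p1
p1 | _1[#]####1   read # → write #, move →, go to p2
p2 | _1#[#]###1   read # → write 0, move →, go to p2
p2 | _1#0[#]##1   read # → write 0, move →, go to p2
p2 | _1#00[#]#1   read # → write 0, move →, go to p2
p2 | _1#000[#]1   read # → write 0, move →, go to p2
p2 | _1#0000[1]   read 1 → write 1, move ←, go to p0
p0 | _1#000[0]1   read 0 → write 0, move ←, go to p1
p1 | _1#00[0]01   read 0 → write 0, move ←, go to p2
p2 | _1#0[0]001   read 0 → write #, move ←, go to p1
p1 | _1#[0]#001   read 0 → write 0, move ←, go to p2
p2 | _1[#]0#001   read # → write 0, move →, go to p2
p2 | _10[0]#001   read 0 → write #, move ←, go to p1
p1 | _1[0]##001   read 0 → write 0, move ←, go to p2
p2 | _[1]0##001   read 1 → write 1, move ←, go to p0
p0 | [_]10##001
At halt the head is at cell -2.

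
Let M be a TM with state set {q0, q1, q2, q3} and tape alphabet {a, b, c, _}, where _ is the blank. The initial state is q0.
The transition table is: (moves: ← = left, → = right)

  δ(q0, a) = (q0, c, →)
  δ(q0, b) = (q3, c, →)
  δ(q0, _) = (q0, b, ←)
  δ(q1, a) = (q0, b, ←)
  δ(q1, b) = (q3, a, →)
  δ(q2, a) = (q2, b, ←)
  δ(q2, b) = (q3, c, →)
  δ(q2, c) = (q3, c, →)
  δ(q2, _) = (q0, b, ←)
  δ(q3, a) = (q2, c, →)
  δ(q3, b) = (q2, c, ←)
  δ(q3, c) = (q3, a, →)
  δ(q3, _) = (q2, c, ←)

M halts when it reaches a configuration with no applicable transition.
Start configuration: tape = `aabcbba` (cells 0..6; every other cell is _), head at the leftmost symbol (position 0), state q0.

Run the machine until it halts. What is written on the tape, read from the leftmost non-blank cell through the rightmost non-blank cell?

cccaaacb

q0 | [a]abcbba_   read a → write c, move →, go to q0
q0 | c[a]bcbba_   read a → write c, move →, go to q0
q0 | cc[b]cbba_   read b → write c, move →, go to q3
q3 | ccc[c]bba_   read c → write a, move →, go to q3
q3 | ccca[b]ba_   read b → write c, move ←, go to q2
q2 | ccc[a]cba_   read a → write b, move ←, go to q2
q2 | cc[c]bcba_   read c → write c, move →, go to q3
q3 | ccc[b]cba_   read b → write c, move ←, go to q2
q2 | cc[c]ccba_   read c → write c, move →, go to q3
q3 | ccc[c]cba_   read c → write a, move →, go to q3
q3 | ccca[c]ba_   read c → write a, move →, go to q3
q3 | cccaa[b]a_   read b → write c, move ←, go to q2
q2 | ccca[a]ca_   read a → write b, move ←, go to q2
q2 | ccc[a]bca_   read a → write b, move ←, go to q2
q2 | cc[c]bbca_   read c → write c, move →, go to q3
q3 | ccc[b]bca_   read b → write c, move ←, go to q2
q2 | cc[c]cbca_   read c → write c, move →, go to q3
q3 | ccc[c]bca_   read c → write a, move →, go to q3
q3 | ccca[b]ca_   read b → write c, move ←, go to q2
q2 | ccc[a]cca_   read a → write b, move ←, go to q2
q2 | cc[c]bcca_   read c → write c, move →, go to q3
q3 | ccc[b]cca_   read b → write c, move ←, go to q2
q2 | cc[c]ccca_   read c → write c, move →, go to q3
q3 | ccc[c]cca_   read c → write a, move →, go to q3
q3 | ccca[c]ca_   read c → write a, move →, go to q3
q3 | cccaa[c]a_   read c → write a, move →, go to q3
q3 | cccaaa[a]_   read a → write c, move →, go to q2
q2 | cccaaac[_]   read _ → write b, move ←, go to q0
q0 | cccaaa[c]b
The non-blank tape span at halt is cccaaacb.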